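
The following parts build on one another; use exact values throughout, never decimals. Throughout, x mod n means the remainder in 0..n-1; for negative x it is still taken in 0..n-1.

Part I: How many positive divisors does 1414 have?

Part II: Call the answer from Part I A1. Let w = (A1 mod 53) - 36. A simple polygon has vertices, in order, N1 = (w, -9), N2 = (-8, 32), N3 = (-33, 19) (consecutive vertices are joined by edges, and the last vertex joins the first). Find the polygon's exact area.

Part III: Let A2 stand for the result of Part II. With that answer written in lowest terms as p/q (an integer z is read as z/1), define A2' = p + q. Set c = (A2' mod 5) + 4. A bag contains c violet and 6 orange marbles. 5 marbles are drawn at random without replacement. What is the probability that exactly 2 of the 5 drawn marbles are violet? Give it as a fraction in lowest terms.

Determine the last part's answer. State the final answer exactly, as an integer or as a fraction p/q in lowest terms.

25/66

Part I: 1414 = 2 * 7 * 101; number of divisors = (1+1) * (1+1) * (1+1) = 8; answer 8
Part II: A1 = 8; w = -28; cross terms: (-28*32 - -8*-9)=-968, (-8*19 - -33*32)=904, (-33*-9 - -28*19)=829; twice the area = |765| = 765; area = 765/2; answer 765/2
Part III: A2 = 765/2; threaded value p + q = 767; c = 6; total draws C(12,5) = 792; favorable C(6,2)*C(6,3) = 300; P = 25/66; answer 25/66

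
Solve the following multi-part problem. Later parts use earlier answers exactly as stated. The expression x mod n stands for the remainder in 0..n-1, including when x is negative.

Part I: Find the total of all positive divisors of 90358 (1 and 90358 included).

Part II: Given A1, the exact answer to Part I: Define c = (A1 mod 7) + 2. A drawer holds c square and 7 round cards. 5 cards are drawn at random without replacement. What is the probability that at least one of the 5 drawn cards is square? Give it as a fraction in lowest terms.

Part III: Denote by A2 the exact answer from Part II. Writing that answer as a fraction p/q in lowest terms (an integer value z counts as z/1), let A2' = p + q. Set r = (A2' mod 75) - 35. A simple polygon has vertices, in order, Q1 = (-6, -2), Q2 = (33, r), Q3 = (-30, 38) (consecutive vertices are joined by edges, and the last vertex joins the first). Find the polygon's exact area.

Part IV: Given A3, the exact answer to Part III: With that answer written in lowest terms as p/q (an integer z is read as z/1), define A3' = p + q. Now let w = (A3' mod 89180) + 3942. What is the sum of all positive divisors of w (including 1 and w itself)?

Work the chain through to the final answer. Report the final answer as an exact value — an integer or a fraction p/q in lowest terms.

5928

Part I: 90358 = 2 * 45179; sigma = (1 + 2) * (1 + 45179) = 3 * 45180 = 135540; answer 135540
Part II: A1 = 135540; c = 8; total draws C(15,5) = 3003; complement C(7,5) = 21; favorable 3003 - 21 = 2982; P = 142/143; answer 142/143
Part III: A2 = 142/143; threaded value p + q = 285; r = 25; cross terms: (-6*25 - 33*-2)=-84, (33*38 - -30*25)=2004, (-30*-2 - -6*38)=288; twice the area = |2208| = 2208; area = 1104; answer 1104
Part IV: A3 = 1104; threaded value p + q = 1105; w = 5047; 5047 = 7^2 * 103; sigma = (1 + 7 + 49) * (1 + 103) = 57 * 104 = 5928; answer 5928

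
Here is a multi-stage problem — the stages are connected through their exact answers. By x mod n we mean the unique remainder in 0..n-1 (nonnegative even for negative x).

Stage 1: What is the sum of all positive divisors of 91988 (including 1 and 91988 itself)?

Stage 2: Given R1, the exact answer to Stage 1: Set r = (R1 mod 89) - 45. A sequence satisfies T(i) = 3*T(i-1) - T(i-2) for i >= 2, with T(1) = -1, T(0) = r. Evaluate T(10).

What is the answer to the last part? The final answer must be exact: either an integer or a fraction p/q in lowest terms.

Stage 1: 91988 = 2^2 * 13 * 29 * 61; sigma = (1 + 2 + 4) * (1 + 13) * (1 + 29) * (1 + 61) = 7 * 14 * 30 * 62 = 182280; answer 182280
Stage 2: R1 = 182280; r = -37; T(2) = 3*(-1) - 1*(-37) = 34; iterating: T(2)=34, T(3)=103, T(4)=275, T(5)=722, T(6)=1891, T(7)=4951, T(8)=12962, T(9)=33935, T(10)=88843; answer 88843

88843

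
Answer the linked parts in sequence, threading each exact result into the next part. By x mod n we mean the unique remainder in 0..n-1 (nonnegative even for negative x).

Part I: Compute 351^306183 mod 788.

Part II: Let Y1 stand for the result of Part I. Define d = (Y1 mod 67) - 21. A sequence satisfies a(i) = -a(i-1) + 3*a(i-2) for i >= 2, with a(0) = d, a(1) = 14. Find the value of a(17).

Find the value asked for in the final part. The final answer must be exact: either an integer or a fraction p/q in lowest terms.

Part I: squarings mod 788: 351^1=351, 351^2=273, 351^4=457, 351^8=29, 351^16=53, 351^32=445, 351^64=237, 351^128=221, 351^256=773, 351^512=225, 351^1024=193, 351^2048=213, 351^4096=453, 351^8192=329, 351^16384=285, 351^32768=61, 351^65536=569, 351^131072=681, 351^262144=417; 351^306183 = 351^1 * 351^2 * 351^4 * 351^1024 * 351^2048 * 351^8192 * 351^32768 * 351^262144 = 347 (mod 788); answer 347
Part II: Y1 = 347; d = -9; a(2) = -1*(14) + 3*(-9) = -41; iterating: a(2)=-41, a(3)=83, a(4)=-206, a(5)=455, a(6)=-1073, a(7)=2438, a(8)=-5657, a(9)=12971, a(10)=-29942, a(11)=68855, a(12)=-158681, a(13)=365246, a(14)=-841289, a(15)=1937027, a(16)=-4460894, a(17)=10271975; answer 10271975

10271975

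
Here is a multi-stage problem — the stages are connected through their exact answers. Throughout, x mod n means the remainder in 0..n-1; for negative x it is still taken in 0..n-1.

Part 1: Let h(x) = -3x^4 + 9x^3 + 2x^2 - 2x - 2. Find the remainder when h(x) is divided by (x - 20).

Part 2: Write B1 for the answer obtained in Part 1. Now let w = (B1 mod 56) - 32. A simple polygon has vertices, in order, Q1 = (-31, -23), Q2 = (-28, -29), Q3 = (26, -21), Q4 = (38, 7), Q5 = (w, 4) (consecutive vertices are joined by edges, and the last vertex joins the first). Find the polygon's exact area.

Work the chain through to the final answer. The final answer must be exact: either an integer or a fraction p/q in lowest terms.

2433/2

Part 1: remainder = value at the root: -3*(20)^4 + 9*(20)^3 + 2*(20)^2 - 2*(20)^1 - 2 = (-480000) + (72000) + (800) + (-40) + (-2) = -407242; answer -407242
Part 2: B1 = -407242; w = 14; cross terms: (-31*-29 - -28*-23)=255, (-28*-21 - 26*-29)=1342, (26*7 - 38*-21)=980, (38*4 - 14*7)=54, (14*-23 - -31*4)=-198; twice the area = |2433| = 2433; area = 2433/2; answer 2433/2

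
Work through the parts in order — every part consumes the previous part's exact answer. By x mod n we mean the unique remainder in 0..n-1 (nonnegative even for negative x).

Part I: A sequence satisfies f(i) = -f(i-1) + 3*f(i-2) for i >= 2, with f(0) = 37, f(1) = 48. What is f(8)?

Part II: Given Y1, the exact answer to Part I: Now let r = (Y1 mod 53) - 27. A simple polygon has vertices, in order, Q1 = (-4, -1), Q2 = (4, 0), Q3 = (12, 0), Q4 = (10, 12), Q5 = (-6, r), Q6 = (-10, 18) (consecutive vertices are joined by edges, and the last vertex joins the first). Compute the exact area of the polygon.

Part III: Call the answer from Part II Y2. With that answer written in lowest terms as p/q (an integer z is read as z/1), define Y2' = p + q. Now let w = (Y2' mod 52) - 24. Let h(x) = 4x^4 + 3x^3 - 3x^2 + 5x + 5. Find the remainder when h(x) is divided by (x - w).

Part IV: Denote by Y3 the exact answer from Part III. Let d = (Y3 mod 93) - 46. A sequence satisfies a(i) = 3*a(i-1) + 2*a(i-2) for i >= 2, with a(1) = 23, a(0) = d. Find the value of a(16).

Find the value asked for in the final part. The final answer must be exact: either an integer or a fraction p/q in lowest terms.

2095693269

Part I: f(2) = -1*(48) + 3*(37) = 63; iterating: f(2)=63, f(3)=81, f(4)=108, f(5)=135, f(6)=189, f(7)=216, f(8)=351; answer 351
Part II: Y1 = 351; r = 6; cross terms: (-4*0 - 4*-1)=4, (4*0 - 12*0)=0, (12*12 - 10*0)=144, (10*6 - -6*12)=132, (-6*18 - -10*6)=-48, (-10*-1 - -4*18)=82; twice the area = |314| = 314; area = 157; answer 157
Part III: Y2 = 157; threaded value p + q = 158; w = -22; remainder = value at the root: 4*(-22)^4 + 3*(-22)^3 - 3*(-22)^2 + 5*(-22)^1 + 5 = (937024) + (-31944) + (-1452) + (-110) + (5) = 903523; answer 903523
Part IV: Y3 = 903523; d = -18; a(2) = 3*(23) + 2*(-18) = 33; iterating: a(2)=33, a(3)=145, a(4)=501, a(5)=1793, a(6)=6381, a(7)=22729, a(8)=80949, a(9)=288305, a(10)=1026813, a(11)=3657049, a(12)=13024773, a(13)=46388417, a(14)=165214797, a(15)=588421225, a(16)=2095693269; answer 2095693269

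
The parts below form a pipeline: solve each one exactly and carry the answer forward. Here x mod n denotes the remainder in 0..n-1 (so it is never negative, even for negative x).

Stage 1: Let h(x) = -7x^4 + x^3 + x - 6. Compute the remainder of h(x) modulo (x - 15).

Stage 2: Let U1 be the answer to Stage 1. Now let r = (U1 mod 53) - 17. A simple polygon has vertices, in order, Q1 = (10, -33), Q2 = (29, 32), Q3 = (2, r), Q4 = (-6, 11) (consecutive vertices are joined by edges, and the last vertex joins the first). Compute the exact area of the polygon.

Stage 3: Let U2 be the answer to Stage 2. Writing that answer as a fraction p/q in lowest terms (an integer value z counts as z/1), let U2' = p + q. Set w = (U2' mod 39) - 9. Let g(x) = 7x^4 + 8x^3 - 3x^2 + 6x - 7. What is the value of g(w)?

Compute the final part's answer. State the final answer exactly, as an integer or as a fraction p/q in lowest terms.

Stage 1: remainder = value at the root: -7*(15)^4 + 1*(15)^3 + 1*(15)^1 - 6 = (-354375) + (3375) + (15) + (-6) = -350991; answer -350991
Stage 2: U1 = -350991; r = 11; cross terms: (10*32 - 29*-33)=1277, (29*11 - 2*32)=255, (2*11 - -6*11)=88, (-6*-33 - 10*11)=88; twice the area = |1708| = 1708; area = 854; answer 854
Stage 3: U2 = 854; threaded value p + q = 855; w = 27; 7*(27)^4 + 8*(27)^3 - 3*(27)^2 + 6*(27)^1 - 7 = (3720087) + (157464) + (-2187) + (162) + (-7) = 3875519; answer 3875519

3875519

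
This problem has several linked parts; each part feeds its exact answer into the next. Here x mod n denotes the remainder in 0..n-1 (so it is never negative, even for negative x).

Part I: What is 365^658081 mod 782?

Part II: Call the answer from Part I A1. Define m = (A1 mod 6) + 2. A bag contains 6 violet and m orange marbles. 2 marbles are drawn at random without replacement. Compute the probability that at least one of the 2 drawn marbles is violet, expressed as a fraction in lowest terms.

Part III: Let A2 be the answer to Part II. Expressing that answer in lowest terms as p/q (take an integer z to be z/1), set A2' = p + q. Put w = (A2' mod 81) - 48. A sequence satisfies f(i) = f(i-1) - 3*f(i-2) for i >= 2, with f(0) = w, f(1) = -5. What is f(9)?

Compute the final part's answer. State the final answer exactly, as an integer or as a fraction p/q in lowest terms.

Part I: squarings mod 782: 365^1=365, 365^2=285, 365^4=679, 365^8=443, 365^16=749, 365^32=307, 365^64=409, 365^128=715, 365^256=579, 365^512=545, 365^1024=647, 365^2048=239, 365^4096=35, 365^8192=443, 365^16384=749, 365^32768=307, 365^65536=409, 365^131072=715, 365^262144=579, 365^524288=545; 365^658081 = 365^1 * 365^32 * 365^128 * 365^512 * 365^2048 * 365^131072 * 365^524288 = 467 (mod 782); answer 467
Part II: A1 = 467; m = 7; total draws C(13,2) = 78; complement C(7,2) = 21; favorable 78 - 21 = 57; P = 19/26; answer 19/26
Part III: A2 = 19/26; threaded value p + q = 45; w = -3; f(2) = 1*(-5) - 3*(-3) = 4; iterating: f(2)=4, f(3)=19, f(4)=7, f(5)=-50, f(6)=-71, f(7)=79, f(8)=292, f(9)=55; answer 55

55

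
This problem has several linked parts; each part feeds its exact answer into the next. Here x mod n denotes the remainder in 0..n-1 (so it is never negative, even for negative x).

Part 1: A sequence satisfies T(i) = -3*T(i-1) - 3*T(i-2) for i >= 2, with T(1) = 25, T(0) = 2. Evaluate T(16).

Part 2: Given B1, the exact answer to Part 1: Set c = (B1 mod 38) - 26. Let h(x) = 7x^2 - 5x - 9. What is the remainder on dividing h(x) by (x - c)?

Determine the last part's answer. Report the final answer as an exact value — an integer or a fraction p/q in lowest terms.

Part 1: T(2) = -3*(25) - 3*(2) = -81; iterating: T(2)=-81, T(3)=168, T(4)=-261, T(5)=279, T(6)=-54, T(7)=-675, T(8)=2187, T(9)=-4536, T(10)=7047, T(11)=-7533, T(12)=1458, T(13)=18225, T(14)=-59049, T(15)=122472, T(16)=-190269; answer -190269
Part 2: B1 = -190269; c = 9; remainder = value at the root: 7*(9)^2 - 5*(9)^1 - 9 = (567) + (-45) + (-9) = 513; answer 513

513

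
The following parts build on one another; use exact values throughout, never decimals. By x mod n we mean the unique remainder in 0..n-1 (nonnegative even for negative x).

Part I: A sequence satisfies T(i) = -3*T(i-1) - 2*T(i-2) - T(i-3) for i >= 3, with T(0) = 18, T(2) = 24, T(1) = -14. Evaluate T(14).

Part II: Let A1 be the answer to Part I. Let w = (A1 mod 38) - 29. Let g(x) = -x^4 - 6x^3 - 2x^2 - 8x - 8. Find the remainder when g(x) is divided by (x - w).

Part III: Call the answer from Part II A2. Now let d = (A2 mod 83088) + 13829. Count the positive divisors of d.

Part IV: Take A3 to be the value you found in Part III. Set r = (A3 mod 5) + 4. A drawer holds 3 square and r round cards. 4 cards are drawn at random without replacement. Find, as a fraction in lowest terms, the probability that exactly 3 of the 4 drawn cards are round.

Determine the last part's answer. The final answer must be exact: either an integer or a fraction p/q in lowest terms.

10/21

Part I: T(3) = -3*(24) - 2*(-14) - 1*(18) = -62; iterating: T(3)=-62, T(4)=152, T(5)=-356, T(6)=826, T(7)=-1918, T(8)=4458, T(9)=-10364, T(10)=24094, T(11)=-56012, T(12)=130212, T(13)=-302706, T(14)=703706; answer 703706
Part II: A1 = 703706; w = -7; remainder = value at the root: -1*(-7)^4 - 6*(-7)^3 - 2*(-7)^2 - 8*(-7)^1 - 8 = (-2401) + (2058) + (-98) + (56) + (-8) = -393; answer -393
Part III: A2 = -393; d = 96524; 96524 = 2^2 * 59 * 409; number of divisors = (2+1) * (1+1) * (1+1) = 12; answer 12
Part IV: A3 = 12; r = 6; total draws C(9,4) = 126; favorable C(6,3)*C(3,1) = 60; P = 10/21; answer 10/21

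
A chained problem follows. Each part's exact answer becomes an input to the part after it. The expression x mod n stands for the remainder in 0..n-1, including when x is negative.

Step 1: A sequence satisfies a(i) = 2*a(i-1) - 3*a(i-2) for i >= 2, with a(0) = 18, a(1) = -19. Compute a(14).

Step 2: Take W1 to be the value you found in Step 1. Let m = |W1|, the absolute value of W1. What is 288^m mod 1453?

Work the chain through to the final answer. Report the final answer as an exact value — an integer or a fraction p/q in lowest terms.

131

Step 1: a(2) = 2*(-19) - 3*(18) = -92; iterating: a(2)=-92, a(3)=-127, a(4)=22, a(5)=425, a(6)=784, a(7)=293, a(8)=-1766, a(9)=-4411, a(10)=-3524, a(11)=6185, a(12)=22942, a(13)=27329, a(14)=-14168; answer -14168
Step 2: W1 = -14168; m = 14168; squarings mod 1453: 288^1=288, 288^2=123, 288^4=599, 288^8=1363, 288^16=835, 288^32=1238, 288^64=1182, 288^128=791, 288^256=891, 288^512=543, 288^1024=1343, 288^2048=476, 288^4096=1361, 288^8192=1199; 288^14168 = 288^8 * 288^16 * 288^64 * 288^256 * 288^512 * 288^1024 * 288^4096 * 288^8192 = 131 (mod 1453); answer 131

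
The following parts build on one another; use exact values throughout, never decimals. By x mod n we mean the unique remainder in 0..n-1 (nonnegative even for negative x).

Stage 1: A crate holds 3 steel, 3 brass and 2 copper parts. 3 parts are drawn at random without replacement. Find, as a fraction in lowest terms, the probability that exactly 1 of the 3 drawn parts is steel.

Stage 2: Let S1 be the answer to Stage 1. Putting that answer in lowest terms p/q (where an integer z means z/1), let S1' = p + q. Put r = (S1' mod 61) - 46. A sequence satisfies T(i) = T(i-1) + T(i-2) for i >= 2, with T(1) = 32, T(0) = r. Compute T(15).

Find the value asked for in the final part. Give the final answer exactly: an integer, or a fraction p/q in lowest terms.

Stage 1: total draws C(8,3) = 56; favorable C(3,1)*C(5,2) = 30; P = 15/28; answer 15/28
Stage 2: S1 = 15/28; threaded value p + q = 43; r = -3; T(2) = 1*(32) + 1*(-3) = 29; iterating: T(2)=29, T(3)=61, T(4)=90, T(5)=151, T(6)=241, T(7)=392, T(8)=633, T(9)=1025, T(10)=1658, T(11)=2683, T(12)=4341, T(13)=7024, T(14)=11365, T(15)=18389; answer 18389

18389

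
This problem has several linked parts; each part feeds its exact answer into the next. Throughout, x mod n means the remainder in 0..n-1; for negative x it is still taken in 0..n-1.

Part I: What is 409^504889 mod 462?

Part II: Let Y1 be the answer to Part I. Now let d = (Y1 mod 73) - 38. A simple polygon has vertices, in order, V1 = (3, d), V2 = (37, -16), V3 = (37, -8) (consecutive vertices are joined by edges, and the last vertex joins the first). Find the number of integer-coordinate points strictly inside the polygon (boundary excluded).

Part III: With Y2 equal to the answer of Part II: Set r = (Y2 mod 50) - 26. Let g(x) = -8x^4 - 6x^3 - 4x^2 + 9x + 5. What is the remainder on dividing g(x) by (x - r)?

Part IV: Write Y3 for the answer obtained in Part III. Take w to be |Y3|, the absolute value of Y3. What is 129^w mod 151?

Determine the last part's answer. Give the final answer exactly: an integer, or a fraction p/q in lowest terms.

77

Part I: squarings mod 462: 409^1=409, 409^2=37, 409^4=445, 409^8=289, 409^16=361, 409^32=37, 409^64=445, 409^128=289, 409^256=361, 409^512=37, 409^1024=445, 409^2048=289, 409^4096=361, 409^8192=37, 409^16384=445, 409^32768=289, 409^65536=361, 409^131072=37, 409^262144=445; 409^504889 = 409^1 * 409^8 * 409^16 * 409^32 * 409^1024 * 409^4096 * 409^8192 * 409^32768 * 409^65536 * 409^131072 * 409^262144 = 325 (mod 462); answer 325
Part II: Y1 = 325; d = -5; cross terms: (3*-16 - 37*-5)=137, (37*-8 - 37*-16)=296, (37*-5 - 3*-8)=-161; twice the area = |272| = 272; area = 136; boundary points = 1 + 8 + 1 = 10; strictly interior points = area - boundary/2 + 1 = 132; answer 132
Part III: Y2 = 132; r = 6; remainder = value at the root: -8*(6)^4 - 6*(6)^3 - 4*(6)^2 + 9*(6)^1 + 5 = (-10368) + (-1296) + (-144) + (54) + (5) = -11749; answer -11749
Part IV: Y3 = -11749; w = 11749; squarings mod 151: 129^1=129, 129^2=31, 129^4=55, 129^8=5, 129^16=25, 129^32=21, 129^64=139, 129^128=144, 129^256=49, 129^512=136, 129^1024=74, 129^2048=40, 129^4096=90, 129^8192=97; 129^11749 = 129^1 * 129^4 * 129^32 * 129^64 * 129^128 * 129^256 * 129^1024 * 129^2048 * 129^8192 = 77 (mod 151); answer 77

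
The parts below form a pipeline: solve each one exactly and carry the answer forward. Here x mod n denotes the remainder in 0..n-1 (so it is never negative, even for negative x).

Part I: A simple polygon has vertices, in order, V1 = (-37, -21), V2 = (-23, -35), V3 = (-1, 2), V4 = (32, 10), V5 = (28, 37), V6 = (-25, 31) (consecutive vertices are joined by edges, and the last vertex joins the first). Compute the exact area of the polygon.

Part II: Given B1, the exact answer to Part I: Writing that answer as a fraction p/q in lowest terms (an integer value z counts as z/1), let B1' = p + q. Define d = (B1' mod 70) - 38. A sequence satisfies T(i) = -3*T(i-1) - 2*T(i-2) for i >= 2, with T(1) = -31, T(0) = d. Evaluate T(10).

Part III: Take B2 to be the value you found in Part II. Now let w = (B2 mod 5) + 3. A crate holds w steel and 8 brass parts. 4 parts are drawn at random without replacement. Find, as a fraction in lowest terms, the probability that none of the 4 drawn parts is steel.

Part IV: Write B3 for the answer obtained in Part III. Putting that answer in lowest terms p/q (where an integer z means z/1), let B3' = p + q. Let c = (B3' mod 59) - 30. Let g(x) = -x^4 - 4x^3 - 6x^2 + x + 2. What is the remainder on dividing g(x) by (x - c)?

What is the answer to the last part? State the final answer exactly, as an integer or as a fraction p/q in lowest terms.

Part I: cross terms: (-37*-35 - -23*-21)=812, (-23*2 - -1*-35)=-81, (-1*10 - 32*2)=-74, (32*37 - 28*10)=904, (28*31 - -25*37)=1793, (-25*-21 - -37*31)=1672; twice the area = |5026| = 5026; area = 2513; answer 2513
Part II: B1 = 2513; threaded value p + q = 2514; d = 26; T(2) = -3*(-31) - 2*(26) = 41; iterating: T(2)=41, T(3)=-61, T(4)=101, T(5)=-181, T(6)=341, T(7)=-661, T(8)=1301, T(9)=-2581, T(10)=5141; answer 5141
Part III: B2 = 5141; w = 4; total draws C(12,4) = 495; favorable C(8,4) = 70; P = 14/99; answer 14/99
Part IV: B3 = 14/99; threaded value p + q = 113; c = 24; remainder = value at the root: -1*(24)^4 - 4*(24)^3 - 6*(24)^2 + 1*(24)^1 + 2 = (-331776) + (-55296) + (-3456) + (24) + (2) = -390502; answer -390502

-390502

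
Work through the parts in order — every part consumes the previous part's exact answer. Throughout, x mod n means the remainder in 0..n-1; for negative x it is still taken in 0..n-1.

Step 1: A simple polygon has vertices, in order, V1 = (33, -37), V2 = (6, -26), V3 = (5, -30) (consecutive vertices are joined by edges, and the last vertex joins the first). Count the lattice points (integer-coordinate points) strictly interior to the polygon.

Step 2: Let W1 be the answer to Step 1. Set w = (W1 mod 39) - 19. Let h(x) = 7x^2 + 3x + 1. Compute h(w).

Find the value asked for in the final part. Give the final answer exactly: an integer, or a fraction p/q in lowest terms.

Step 1: cross terms: (33*-26 - 6*-37)=-636, (6*-30 - 5*-26)=-50, (5*-37 - 33*-30)=805; twice the area = |119| = 119; area = 119/2; boundary points = 1 + 1 + 7 = 9; strictly interior points = area - boundary/2 + 1 = 56; answer 56
Step 2: W1 = 56; w = -2; 7*(-2)^2 + 3*(-2)^1 + 1 = (28) + (-6) + (1) = 23; answer 23

23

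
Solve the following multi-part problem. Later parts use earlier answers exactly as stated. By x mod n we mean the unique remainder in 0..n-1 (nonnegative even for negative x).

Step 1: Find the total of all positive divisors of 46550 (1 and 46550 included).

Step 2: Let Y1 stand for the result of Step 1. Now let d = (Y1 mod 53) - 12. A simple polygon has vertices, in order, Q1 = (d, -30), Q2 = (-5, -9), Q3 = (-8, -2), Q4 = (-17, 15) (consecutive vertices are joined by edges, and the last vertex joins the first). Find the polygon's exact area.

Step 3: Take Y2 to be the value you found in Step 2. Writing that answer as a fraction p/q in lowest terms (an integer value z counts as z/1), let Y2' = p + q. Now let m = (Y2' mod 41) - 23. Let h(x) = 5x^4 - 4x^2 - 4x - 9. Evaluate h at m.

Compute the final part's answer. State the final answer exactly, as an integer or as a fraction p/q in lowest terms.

47

Step 1: 46550 = 2 * 5^2 * 7^2 * 19; sigma = (1 + 2) * (1 + 5 + 25) * (1 + 7 + 49) * (1 + 19) = 3 * 31 * 57 * 20 = 106020; answer 106020
Step 2: Y1 = 106020; d = 8; cross terms: (8*-9 - -5*-30)=-222, (-5*-2 - -8*-9)=-62, (-8*15 - -17*-2)=-154, (-17*-30 - 8*15)=390; twice the area = |-48| = 48; area = 24; answer 24
Step 3: Y2 = 24; threaded value p + q = 25; m = 2; 5*(2)^4 - 4*(2)^2 - 4*(2)^1 - 9 = (80) + (-16) + (-8) + (-9) = 47; answer 47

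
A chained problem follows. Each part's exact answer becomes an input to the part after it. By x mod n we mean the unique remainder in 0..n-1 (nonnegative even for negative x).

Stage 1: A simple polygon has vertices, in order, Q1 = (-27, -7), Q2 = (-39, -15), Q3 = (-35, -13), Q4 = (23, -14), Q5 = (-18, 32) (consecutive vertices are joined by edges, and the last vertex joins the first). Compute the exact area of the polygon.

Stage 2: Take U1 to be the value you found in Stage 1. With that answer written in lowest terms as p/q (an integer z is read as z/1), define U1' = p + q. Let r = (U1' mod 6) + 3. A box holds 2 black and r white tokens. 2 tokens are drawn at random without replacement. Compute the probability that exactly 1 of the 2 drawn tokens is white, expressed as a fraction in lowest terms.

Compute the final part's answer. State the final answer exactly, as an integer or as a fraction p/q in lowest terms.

3/7

Stage 1: cross terms: (-27*-15 - -39*-7)=132, (-39*-13 - -35*-15)=-18, (-35*-14 - 23*-13)=789, (23*32 - -18*-14)=484, (-18*-7 - -27*32)=990; twice the area = |2377| = 2377; area = 2377/2; answer 2377/2
Stage 2: U1 = 2377/2; threaded value p + q = 2379; r = 6; total draws C(8,2) = 28; favorable C(6,1)*C(2,1) = 12; P = 3/7; answer 3/7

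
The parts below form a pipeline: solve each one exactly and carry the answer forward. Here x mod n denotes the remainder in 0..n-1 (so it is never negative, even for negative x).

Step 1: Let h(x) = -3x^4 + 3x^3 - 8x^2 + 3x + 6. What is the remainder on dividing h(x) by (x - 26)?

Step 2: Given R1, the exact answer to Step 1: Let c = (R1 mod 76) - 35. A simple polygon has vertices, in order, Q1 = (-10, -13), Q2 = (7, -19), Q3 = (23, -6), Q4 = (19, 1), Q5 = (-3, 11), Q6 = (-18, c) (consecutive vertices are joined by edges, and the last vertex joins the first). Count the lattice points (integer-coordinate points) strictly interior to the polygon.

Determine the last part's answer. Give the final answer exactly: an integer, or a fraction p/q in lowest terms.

Step 1: remainder = value at the root: -3*(26)^4 + 3*(26)^3 - 8*(26)^2 + 3*(26)^1 + 6 = (-1370928) + (52728) + (-5408) + (78) + (6) = -1323524; answer -1323524
Step 2: R1 = -1323524; c = -19; cross terms: (-10*-19 - 7*-13)=281, (7*-6 - 23*-19)=395, (23*1 - 19*-6)=137, (19*11 - -3*1)=212, (-3*-19 - -18*11)=255, (-18*-13 - -10*-19)=44; twice the area = |1324| = 1324; area = 662; boundary points = 1 + 1 + 1 + 2 + 15 + 2 = 22; strictly interior points = area - boundary/2 + 1 = 652; answer 652

652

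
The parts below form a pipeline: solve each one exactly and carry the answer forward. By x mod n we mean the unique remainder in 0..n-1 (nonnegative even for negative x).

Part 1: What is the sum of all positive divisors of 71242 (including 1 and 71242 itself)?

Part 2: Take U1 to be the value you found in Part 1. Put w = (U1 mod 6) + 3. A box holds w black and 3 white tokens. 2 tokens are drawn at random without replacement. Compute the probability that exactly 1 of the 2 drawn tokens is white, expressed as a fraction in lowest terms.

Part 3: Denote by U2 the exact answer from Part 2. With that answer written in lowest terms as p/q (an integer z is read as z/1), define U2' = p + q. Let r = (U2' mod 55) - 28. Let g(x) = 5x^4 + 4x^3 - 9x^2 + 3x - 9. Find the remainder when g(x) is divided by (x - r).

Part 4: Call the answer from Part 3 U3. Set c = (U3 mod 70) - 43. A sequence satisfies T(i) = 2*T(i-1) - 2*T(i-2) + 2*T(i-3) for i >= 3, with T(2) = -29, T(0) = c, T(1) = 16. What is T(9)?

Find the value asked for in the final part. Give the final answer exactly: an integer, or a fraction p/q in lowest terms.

Part 1: 71242 = 2 * 179 * 199; sigma = (1 + 2) * (1 + 179) * (1 + 199) = 3 * 180 * 200 = 108000; answer 108000
Part 2: U1 = 108000; w = 3; total draws C(6,2) = 15; favorable C(3,1)*C(3,1) = 9; P = 3/5; answer 3/5
Part 3: U2 = 3/5; threaded value p + q = 8; r = -20; remainder = value at the root: 5*(-20)^4 + 4*(-20)^3 - 9*(-20)^2 + 3*(-20)^1 - 9 = (800000) + (-32000) + (-3600) + (-60) + (-9) = 764331; answer 764331
Part 4: U3 = 764331; c = -42; T(3) = 2*(-29) - 2*(16) + 2*(-42) = -174; iterating: T(3)=-174, T(4)=-258, T(5)=-226, T(6)=-284, T(7)=-632, T(8)=-1148, T(9)=-1600; answer -1600

-1600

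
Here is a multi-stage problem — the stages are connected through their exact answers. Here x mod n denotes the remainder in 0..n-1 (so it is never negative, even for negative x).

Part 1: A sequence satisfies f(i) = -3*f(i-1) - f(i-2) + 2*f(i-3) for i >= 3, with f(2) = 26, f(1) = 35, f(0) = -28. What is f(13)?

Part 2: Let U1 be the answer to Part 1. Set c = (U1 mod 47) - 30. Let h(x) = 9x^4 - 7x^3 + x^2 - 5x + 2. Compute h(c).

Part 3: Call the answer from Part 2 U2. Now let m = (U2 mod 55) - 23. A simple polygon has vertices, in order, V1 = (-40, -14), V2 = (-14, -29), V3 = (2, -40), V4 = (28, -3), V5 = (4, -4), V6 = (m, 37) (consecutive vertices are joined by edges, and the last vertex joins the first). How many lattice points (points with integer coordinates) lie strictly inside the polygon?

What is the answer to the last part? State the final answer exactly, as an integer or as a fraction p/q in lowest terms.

Part 1: f(3) = -3*(26) - 1*(35) + 2*(-28) = -169; iterating: f(3)=-169, f(4)=551, f(5)=-1432, f(6)=3407, f(7)=-7687, f(8)=16790, f(9)=-35869, f(10)=75443, f(11)=-156880, f(12)=323459, f(13)=-662611; answer -662611
Part 2: U1 = -662611; c = 12; 9*(12)^4 - 7*(12)^3 + 1*(12)^2 - 5*(12)^1 + 2 = (186624) + (-12096) + (144) + (-60) + (2) = 174614; answer 174614
Part 3: U2 = 174614; m = 21; cross terms: (-40*-29 - -14*-14)=964, (-14*-40 - 2*-29)=618, (2*-3 - 28*-40)=1114, (28*-4 - 4*-3)=-100, (4*37 - 21*-4)=232, (21*-14 - -40*37)=1186; twice the area = |4014| = 4014; area = 2007; boundary points = 1 + 1 + 1 + 1 + 1 + 1 = 6; strictly interior points = area - boundary/2 + 1 = 2005; answer 2005

2005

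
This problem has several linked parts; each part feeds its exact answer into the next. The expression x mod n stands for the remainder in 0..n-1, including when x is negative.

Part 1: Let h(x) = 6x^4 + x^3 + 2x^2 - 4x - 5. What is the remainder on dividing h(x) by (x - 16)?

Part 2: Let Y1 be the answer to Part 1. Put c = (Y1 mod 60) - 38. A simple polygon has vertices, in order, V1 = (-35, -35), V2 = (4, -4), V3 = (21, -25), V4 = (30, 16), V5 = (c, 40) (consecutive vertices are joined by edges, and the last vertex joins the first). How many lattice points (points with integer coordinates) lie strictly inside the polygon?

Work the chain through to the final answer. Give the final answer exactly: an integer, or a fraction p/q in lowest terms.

2559

Part 1: remainder = value at the root: 6*(16)^4 + 1*(16)^3 + 2*(16)^2 - 4*(16)^1 - 5 = (393216) + (4096) + (512) + (-64) + (-5) = 397755; answer 397755
Part 2: Y1 = 397755; c = -23; cross terms: (-35*-4 - 4*-35)=280, (4*-25 - 21*-4)=-16, (21*16 - 30*-25)=1086, (30*40 - -23*16)=1568, (-23*-35 - -35*40)=2205; twice the area = |5123| = 5123; area = 5123/2; boundary points = 1 + 1 + 1 + 1 + 3 = 7; strictly interior points = area - boundary/2 + 1 = 2559; answer 2559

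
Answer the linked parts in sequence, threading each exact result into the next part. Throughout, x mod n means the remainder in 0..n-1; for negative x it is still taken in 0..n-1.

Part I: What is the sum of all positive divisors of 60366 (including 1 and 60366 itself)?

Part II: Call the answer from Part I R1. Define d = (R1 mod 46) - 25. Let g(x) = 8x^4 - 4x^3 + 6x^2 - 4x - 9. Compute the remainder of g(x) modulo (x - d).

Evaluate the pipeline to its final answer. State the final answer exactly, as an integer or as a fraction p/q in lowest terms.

392781

Part I: 60366 = 2 * 3 * 10061; sigma = (1 + 2) * (1 + 3) * (1 + 10061) = 3 * 4 * 10062 = 120744; answer 120744
Part II: R1 = 120744; d = 15; remainder = value at the root: 8*(15)^4 - 4*(15)^3 + 6*(15)^2 - 4*(15)^1 - 9 = (405000) + (-13500) + (1350) + (-60) + (-9) = 392781; answer 392781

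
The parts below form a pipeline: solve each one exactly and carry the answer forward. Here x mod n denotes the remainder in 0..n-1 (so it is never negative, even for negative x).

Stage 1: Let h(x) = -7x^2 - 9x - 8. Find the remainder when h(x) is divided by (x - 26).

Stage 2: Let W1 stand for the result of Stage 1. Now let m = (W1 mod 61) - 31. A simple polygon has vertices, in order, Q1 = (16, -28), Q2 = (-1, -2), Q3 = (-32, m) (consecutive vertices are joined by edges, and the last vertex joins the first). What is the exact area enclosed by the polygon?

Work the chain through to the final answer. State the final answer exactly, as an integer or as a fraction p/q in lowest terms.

Stage 1: remainder = value at the root: -7*(26)^2 - 9*(26)^1 - 8 = (-4732) + (-234) + (-8) = -4974; answer -4974
Stage 2: W1 = -4974; m = -3; cross terms: (16*-2 - -1*-28)=-60, (-1*-3 - -32*-2)=-61, (-32*-28 - 16*-3)=944; twice the area = |823| = 823; area = 823/2; answer 823/2

823/2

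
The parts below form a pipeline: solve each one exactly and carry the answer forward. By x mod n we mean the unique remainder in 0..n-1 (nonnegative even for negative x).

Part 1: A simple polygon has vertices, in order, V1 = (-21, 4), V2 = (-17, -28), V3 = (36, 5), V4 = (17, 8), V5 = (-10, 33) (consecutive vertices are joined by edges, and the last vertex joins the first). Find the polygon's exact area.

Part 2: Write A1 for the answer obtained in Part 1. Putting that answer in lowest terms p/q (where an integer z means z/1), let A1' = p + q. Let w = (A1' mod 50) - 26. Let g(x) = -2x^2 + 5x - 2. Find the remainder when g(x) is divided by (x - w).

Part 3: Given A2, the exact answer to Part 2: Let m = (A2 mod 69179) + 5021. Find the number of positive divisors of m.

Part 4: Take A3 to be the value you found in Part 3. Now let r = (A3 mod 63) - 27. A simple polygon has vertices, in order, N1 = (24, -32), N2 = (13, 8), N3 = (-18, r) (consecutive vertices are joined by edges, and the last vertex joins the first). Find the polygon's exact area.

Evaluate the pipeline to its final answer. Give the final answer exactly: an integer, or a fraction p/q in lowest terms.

1559/2

Part 1: cross terms: (-21*-28 - -17*4)=656, (-17*5 - 36*-28)=923, (36*8 - 17*5)=203, (17*33 - -10*8)=641, (-10*4 - -21*33)=653; twice the area = |3076| = 3076; area = 1538; answer 1538
Part 2: A1 = 1538; threaded value p + q = 1539; w = 13; remainder = value at the root: -2*(13)^2 + 5*(13)^1 - 2 = (-338) + (65) + (-2) = -275; answer -275
Part 3: A2 = -275; m = 73925; 73925 = 5^2 * 2957; number of divisors = (2+1) * (1+1) = 6; answer 6
Part 4: A3 = 6; r = -21; cross terms: (24*8 - 13*-32)=608, (13*-21 - -18*8)=-129, (-18*-32 - 24*-21)=1080; twice the area = |1559| = 1559; area = 1559/2; answer 1559/2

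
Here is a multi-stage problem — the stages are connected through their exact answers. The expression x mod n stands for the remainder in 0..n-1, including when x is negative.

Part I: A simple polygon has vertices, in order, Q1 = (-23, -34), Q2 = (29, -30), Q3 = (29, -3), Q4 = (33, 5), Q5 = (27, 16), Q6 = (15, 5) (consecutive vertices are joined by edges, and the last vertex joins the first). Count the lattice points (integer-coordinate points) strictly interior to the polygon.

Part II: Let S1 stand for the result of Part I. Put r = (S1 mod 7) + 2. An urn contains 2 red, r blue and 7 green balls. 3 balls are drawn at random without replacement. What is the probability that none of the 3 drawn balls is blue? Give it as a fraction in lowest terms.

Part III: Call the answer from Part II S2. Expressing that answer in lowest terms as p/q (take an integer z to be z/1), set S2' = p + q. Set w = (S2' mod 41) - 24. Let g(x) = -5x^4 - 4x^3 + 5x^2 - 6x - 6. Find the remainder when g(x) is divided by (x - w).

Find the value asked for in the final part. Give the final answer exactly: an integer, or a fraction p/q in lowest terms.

-492

Part I: cross terms: (-23*-30 - 29*-34)=1676, (29*-3 - 29*-30)=783, (29*5 - 33*-3)=244, (33*16 - 27*5)=393, (27*5 - 15*16)=-105, (15*-34 - -23*5)=-395; twice the area = |2596| = 2596; area = 1298; boundary points = 4 + 27 + 4 + 1 + 1 + 1 = 38; strictly interior points = area - boundary/2 + 1 = 1280; answer 1280
Part II: S1 = 1280; r = 8; total draws C(17,3) = 680; favorable C(9,3) = 84; P = 21/170; answer 21/170
Part III: S2 = 21/170; threaded value p + q = 191; w = 3; remainder = value at the root: -5*(3)^4 - 4*(3)^3 + 5*(3)^2 - 6*(3)^1 - 6 = (-405) + (-108) + (45) + (-18) + (-6) = -492; answer -492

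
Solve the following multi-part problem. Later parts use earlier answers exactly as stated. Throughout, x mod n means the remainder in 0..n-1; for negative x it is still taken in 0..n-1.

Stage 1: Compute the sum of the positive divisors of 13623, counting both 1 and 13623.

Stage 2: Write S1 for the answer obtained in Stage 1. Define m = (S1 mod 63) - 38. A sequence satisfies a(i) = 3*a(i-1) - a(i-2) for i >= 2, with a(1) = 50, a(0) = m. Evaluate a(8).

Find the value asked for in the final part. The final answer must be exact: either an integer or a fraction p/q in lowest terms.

45580

Stage 1: 13623 = 3 * 19 * 239; sigma = (1 + 3) * (1 + 19) * (1 + 239) = 4 * 20 * 240 = 19200; answer 19200
Stage 2: S1 = 19200; m = 10; a(2) = 3*(50) - 1*(10) = 140; iterating: a(2)=140, a(3)=370, a(4)=970, a(5)=2540, a(6)=6650, a(7)=17410, a(8)=45580; answer 45580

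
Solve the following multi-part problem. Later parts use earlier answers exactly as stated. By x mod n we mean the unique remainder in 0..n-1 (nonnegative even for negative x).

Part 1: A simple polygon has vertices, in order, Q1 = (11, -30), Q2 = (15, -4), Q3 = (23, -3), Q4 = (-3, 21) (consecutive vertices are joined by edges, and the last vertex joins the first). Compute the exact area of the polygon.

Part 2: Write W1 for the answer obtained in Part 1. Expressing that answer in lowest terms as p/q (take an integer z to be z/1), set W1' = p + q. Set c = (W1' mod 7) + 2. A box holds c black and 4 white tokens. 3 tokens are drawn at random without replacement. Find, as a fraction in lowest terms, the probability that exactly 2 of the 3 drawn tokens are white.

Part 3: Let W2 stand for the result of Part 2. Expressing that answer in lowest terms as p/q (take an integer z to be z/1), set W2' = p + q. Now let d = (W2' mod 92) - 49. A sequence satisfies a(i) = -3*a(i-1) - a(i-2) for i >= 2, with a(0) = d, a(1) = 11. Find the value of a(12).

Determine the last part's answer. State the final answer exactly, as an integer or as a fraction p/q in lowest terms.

Part 1: cross terms: (11*-4 - 15*-30)=406, (15*-3 - 23*-4)=47, (23*21 - -3*-3)=474, (-3*-30 - 11*21)=-141; twice the area = |786| = 786; area = 393; answer 393
Part 2: W1 = 393; threaded value p + q = 394; c = 4; total draws C(8,3) = 56; favorable C(4,2)*C(4,1) = 24; P = 3/7; answer 3/7
Part 3: W2 = 3/7; threaded value p + q = 10; d = -39; a(2) = -3*(11) - 1*(-39) = 6; iterating: a(2)=6, a(3)=-29, a(4)=81, a(5)=-214, a(6)=561, a(7)=-1469, a(8)=3846, a(9)=-10069, a(10)=26361, a(11)=-69014, a(12)=180681; answer 180681

180681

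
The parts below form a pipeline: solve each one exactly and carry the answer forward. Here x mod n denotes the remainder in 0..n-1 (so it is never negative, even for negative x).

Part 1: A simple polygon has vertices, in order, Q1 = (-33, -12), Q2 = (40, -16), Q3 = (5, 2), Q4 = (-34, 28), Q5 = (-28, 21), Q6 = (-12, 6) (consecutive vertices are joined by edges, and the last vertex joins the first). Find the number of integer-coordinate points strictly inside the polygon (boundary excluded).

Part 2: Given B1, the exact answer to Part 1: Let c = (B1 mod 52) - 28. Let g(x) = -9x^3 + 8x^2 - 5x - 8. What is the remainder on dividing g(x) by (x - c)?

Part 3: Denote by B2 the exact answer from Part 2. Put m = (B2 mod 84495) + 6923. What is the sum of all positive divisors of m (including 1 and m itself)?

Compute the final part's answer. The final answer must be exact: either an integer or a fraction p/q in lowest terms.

Part 1: cross terms: (-33*-16 - 40*-12)=1008, (40*2 - 5*-16)=160, (5*28 - -34*2)=208, (-34*21 - -28*28)=70, (-28*6 - -12*21)=84, (-12*-12 - -33*6)=342; twice the area = |1872| = 1872; area = 936; boundary points = 1 + 1 + 13 + 1 + 1 + 3 = 20; strictly interior points = area - boundary/2 + 1 = 927; answer 927
Part 2: B1 = 927; c = 15; remainder = value at the root: -9*(15)^3 + 8*(15)^2 - 5*(15)^1 - 8 = (-30375) + (1800) + (-75) + (-8) = -28658; answer -28658
Part 3: B2 = -28658; m = 62760; 62760 = 2^3 * 3 * 5 * 523; sigma = (1 + 2 + 4 + 8) * (1 + 3) * (1 + 5) * (1 + 523) = 15 * 4 * 6 * 524 = 188640; answer 188640

188640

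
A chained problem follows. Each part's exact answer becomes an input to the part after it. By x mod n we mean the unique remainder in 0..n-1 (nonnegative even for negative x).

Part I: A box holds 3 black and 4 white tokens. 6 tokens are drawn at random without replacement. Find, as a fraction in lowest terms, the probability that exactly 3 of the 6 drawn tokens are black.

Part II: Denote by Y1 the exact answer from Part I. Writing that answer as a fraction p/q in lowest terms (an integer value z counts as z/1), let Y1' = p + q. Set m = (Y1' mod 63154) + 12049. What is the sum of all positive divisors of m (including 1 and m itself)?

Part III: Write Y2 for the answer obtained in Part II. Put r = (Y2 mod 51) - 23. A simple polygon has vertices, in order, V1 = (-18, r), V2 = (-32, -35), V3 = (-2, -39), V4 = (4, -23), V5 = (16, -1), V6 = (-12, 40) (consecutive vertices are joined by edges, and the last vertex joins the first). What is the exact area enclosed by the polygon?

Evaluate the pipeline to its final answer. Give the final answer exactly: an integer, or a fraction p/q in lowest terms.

Part I: total draws C(7,6) = 7; favorable C(3,3)*C(4,3) = 4; P = 4/7; answer 4/7
Part II: Y1 = 4/7; threaded value p + q = 11; m = 12060; 12060 = 2^2 * 3^2 * 5 * 67; sigma = (1 + 2 + 4) * (1 + 3 + 9) * (1 + 5) * (1 + 67) = 7 * 13 * 6 * 68 = 37128; answer 37128
Part III: Y2 = 37128; r = -23; cross terms: (-18*-35 - -32*-23)=-106, (-32*-39 - -2*-35)=1178, (-2*-23 - 4*-39)=202, (4*-1 - 16*-23)=364, (16*40 - -12*-1)=628, (-12*-23 - -18*40)=996; twice the area = |3262| = 3262; area = 1631; answer 1631

1631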